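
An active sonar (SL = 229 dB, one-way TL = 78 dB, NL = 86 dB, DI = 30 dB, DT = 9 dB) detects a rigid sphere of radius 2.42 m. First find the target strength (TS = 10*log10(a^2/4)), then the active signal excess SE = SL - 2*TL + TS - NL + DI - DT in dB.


Step 1: TS = 10*log10(2.42^2/4) = 1.66 dB
Step 2: SE = SL - 2*TL + TS - NL + DI - DT = 229 - 2*78 + (1.66) - 86 + 30 - 9 = 9.66

9.66 dB


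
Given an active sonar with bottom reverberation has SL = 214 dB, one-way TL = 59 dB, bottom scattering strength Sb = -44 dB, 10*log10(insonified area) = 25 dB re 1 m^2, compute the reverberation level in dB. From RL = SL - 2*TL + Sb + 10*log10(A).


RL = SL - 2*TL + Sb + 10*log10(A) = 214 - 2*59 + (-44) + 25 = 77

77 dB


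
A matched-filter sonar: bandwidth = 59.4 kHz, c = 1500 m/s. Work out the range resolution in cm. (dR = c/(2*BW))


dR = c/(2*BW) = 1500 / (2 * 59.4e3) = 0.0126 m = 1.26 cm

1.26 cm


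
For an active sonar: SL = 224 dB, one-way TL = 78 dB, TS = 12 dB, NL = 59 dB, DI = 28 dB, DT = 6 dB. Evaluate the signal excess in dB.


SE = SL - 2*TL + TS - NL + DI - DT = 224 - 2*78 + (12) - 59 + 28 - 6 = 43

43 dB


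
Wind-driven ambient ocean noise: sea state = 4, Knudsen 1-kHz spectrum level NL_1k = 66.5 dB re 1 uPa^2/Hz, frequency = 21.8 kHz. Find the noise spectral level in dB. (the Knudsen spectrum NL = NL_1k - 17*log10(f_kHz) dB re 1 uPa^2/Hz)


NL = NL_1k - 17*log10(f_kHz) = 66.5 - 17*log10(21.8) = 66.5 - (22.75) = 43.75

43.75 dB


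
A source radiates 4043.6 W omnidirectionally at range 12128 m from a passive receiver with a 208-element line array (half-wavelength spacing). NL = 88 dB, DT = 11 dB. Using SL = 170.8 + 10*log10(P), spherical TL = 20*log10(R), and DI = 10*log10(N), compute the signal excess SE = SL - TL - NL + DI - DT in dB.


49.37 dB


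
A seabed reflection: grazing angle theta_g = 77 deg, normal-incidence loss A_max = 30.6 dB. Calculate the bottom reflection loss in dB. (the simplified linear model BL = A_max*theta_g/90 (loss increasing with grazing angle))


26.18 dB


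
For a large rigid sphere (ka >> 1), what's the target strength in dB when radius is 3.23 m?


TS = 10*log10(3.23^2 / 4) = 10*log10(2.608225) = 4.16

4.16 dB


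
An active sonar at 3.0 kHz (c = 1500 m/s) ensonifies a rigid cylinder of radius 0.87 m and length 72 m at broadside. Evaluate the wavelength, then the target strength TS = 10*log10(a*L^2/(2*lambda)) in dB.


Step 1: lambda = c/f = 1500/3000 = 0.5 m
Step 2: TS = 10*log10(a*L^2/(2*lambda)) = 10*log10(0.87*72^2/(2*0.5)) = 36.54

36.54 dB


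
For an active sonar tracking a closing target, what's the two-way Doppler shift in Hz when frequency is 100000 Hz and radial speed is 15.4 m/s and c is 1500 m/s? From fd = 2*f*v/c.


2053.33 Hz


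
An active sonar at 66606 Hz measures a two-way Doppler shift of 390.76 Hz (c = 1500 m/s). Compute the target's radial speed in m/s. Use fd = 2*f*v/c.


From fd = 2*f*v/c, v = c*fd/(2*f) = 1500 * 390.76 / (2*66606) = 4.4

4.4 m/s


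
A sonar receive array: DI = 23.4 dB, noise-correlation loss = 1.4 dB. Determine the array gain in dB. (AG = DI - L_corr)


AG = DI - L_corr = 23.4 - 1.4 = 22.0

22.0 dB


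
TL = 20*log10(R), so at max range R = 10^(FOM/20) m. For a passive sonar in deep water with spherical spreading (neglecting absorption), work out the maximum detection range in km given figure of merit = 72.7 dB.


At max range FOM = TL, so 20*log10(R) = 72.7
R = 10^(72.7/20) = 4315.19 m = 4.32 km

4.32 km


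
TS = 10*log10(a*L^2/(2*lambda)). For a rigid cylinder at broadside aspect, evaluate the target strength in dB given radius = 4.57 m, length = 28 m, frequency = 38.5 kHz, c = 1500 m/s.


lambda = 1500/38500 = 0.03896 m
TS = 10*log10(4.57*28^2/(2*0.03896)) = 46.63

46.63 dB


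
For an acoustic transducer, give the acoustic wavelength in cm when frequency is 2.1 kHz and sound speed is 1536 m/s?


lambda = c/f = 1536 / 2100 = 0.7314 m = 73.14 cm

73.14 cm


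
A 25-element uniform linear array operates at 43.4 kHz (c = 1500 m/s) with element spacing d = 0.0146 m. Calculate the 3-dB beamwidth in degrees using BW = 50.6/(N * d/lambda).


Step 1: lambda = 1500/43400 = 0.03456 m
Step 2: d/lambda = 0.0146/0.03456 = 0.4225
Step 3: BW = 50.6/(N * d/lambda) = 50.6/(25 * 0.4225) = 4.79

4.79 deg


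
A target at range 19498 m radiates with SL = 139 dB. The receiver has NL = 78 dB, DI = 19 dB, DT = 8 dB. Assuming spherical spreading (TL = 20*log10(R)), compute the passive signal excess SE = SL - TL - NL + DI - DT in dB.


Step 1: TL = 20*log10(19498) = 85.8 dB
Step 2: SE = 139 - 85.8 - 78 + 19 - 8 = -13.8

-13.8 dB


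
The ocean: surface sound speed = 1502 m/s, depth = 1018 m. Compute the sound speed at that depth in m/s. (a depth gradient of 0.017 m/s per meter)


c = 1502 + 0.017 * 1018 = 1519.306

1519.306 m/s


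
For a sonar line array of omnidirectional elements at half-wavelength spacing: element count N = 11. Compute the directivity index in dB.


DI = 10*log10(11) = 10.41

10.41 dB


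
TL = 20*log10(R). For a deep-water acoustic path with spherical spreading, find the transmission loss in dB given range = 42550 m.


TL = 20*log10(42550) = 92.58

92.58 dB


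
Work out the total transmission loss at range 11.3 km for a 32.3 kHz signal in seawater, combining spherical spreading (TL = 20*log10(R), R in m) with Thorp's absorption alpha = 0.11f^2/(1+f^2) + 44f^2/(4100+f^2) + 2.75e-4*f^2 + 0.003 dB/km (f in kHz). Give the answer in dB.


Step 1 (Thorp): alpha = 0.11*1043.29/(1+1043.29) + 44*1043.29/(4100+1043.29) + 2.75e-4*1043.29 + 0.003 = 9.325 dB/km
Step 2: TL_spread = 20*log10(11300) = 81.06 dB
Step 3: TL_abs = alpha*R = 9.325 * 11.3 = 105.37 dB
Step 4: TL_total = 81.06 + 105.37 = 186.43

186.43 dB


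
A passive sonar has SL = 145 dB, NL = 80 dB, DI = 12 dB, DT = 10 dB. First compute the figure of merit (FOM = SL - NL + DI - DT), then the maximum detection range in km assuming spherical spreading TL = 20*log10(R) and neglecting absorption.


Step 1: FOM = SL - NL + DI - DT = 145 - 80 + 12 - 10 = 67 dB
Step 2: at max range FOM = TL = 20*log10(R), so R = 10^(67/20) = 2238.72 m = 2.24 km

2.24 km


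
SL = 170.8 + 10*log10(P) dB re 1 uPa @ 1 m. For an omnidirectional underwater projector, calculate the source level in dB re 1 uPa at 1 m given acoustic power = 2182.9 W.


SL = 170.8 + 10*log10(2182.9) = 170.8 + 33.39 = 204.19

204.19 dB


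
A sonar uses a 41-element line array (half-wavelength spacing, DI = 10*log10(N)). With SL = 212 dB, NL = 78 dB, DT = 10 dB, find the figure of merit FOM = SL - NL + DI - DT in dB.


140.13 dB


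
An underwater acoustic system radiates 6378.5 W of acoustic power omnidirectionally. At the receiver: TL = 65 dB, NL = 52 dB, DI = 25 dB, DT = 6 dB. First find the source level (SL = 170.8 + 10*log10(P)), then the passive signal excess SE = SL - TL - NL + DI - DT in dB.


Step 1: SL = 170.8 + 10*log10(6378.5) = 208.85 dB
Step 2: SE = SL - TL - NL + DI - DT = 208.85 - 65 - 52 + 25 - 6 = 110.85

110.85 dB


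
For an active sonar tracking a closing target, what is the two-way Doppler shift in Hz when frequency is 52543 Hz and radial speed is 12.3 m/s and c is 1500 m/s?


861.71 Hz


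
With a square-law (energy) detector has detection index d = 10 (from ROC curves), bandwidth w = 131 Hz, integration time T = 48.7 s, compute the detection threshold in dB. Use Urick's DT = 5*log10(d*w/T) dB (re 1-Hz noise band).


DT = 5*log10(d*w/T) = 5*log10(10 * 131 / 48.7) = 5*log10(26.9) = 7.15

7.15 dB


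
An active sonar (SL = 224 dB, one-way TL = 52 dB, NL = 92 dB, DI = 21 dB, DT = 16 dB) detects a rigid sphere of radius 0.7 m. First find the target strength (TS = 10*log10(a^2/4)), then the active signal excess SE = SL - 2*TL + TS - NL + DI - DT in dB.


Step 1: TS = 10*log10(0.7^2/4) = -9.12 dB
Step 2: SE = SL - 2*TL + TS - NL + DI - DT = 224 - 2*52 + (-9.12) - 92 + 21 - 16 = 23.88

23.88 dB


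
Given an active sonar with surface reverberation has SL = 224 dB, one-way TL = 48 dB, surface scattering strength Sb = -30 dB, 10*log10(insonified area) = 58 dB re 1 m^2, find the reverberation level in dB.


RL = SL - 2*TL + Sb + 10*log10(A) = 224 - 2*48 + (-30) + 58 = 156

156 dB


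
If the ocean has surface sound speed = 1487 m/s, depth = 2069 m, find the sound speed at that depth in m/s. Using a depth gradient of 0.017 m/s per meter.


c = 1487 + 0.017 * 2069 = 1522.173

1522.173 m/s


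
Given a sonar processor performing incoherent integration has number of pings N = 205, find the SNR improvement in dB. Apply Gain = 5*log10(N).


Gain = 5*log10(205) = 11.56

11.56 dB


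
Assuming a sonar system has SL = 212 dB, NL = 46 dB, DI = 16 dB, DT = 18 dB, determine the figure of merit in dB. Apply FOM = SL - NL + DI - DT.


164 dB


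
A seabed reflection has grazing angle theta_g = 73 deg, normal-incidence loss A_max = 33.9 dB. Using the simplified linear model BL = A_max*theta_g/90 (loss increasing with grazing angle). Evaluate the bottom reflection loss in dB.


BL = A_max * theta_g / 90 = 33.9 * 73 / 90 = 27.5

27.5 dB


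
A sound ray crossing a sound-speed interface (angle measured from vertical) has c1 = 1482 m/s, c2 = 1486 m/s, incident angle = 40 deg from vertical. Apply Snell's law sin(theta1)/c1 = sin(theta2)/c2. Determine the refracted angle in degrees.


sin(theta2) = (c2/c1)*sin(theta1) = (1486/1482)*sin(40 deg) = 0.64452
theta2 = arcsin(0.64452) = 40.13

40.13 deg


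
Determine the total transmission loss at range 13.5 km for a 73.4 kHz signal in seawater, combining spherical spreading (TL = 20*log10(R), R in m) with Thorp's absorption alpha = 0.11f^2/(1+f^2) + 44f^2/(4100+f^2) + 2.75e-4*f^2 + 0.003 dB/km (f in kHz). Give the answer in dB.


441.44 dB


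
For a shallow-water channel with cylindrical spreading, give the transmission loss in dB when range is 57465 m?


47.59 dB


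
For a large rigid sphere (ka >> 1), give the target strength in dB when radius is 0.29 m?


-16.77 dB


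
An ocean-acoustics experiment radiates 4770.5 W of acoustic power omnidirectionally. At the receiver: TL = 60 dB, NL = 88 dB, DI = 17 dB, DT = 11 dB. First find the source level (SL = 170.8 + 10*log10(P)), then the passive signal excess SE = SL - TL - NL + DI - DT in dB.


Step 1: SL = 170.8 + 10*log10(4770.5) = 207.59 dB
Step 2: SE = SL - TL - NL + DI - DT = 207.59 - 60 - 88 + 17 - 11 = 65.59

65.59 dB


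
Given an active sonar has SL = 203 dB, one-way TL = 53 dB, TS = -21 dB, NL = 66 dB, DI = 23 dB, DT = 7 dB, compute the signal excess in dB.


SE = SL - 2*TL + TS - NL + DI - DT = 203 - 2*53 + (-21) - 66 + 23 - 7 = 26

26 dB


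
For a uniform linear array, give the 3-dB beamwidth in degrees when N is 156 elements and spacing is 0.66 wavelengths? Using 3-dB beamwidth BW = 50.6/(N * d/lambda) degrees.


0.49 deg


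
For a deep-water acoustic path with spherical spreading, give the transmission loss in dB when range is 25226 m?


TL = 20*log10(25226) = 88.04

88.04 dB


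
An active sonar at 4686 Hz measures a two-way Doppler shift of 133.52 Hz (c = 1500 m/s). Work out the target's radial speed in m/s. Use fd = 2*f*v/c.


From fd = 2*f*v/c, v = c*fd/(2*f) = 1500 * 133.52 / (2*4686) = 21.37

21.37 m/s


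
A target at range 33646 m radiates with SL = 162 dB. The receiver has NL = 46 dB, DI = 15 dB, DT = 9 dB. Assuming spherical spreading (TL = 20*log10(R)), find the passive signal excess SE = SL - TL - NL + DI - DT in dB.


31.46 dB


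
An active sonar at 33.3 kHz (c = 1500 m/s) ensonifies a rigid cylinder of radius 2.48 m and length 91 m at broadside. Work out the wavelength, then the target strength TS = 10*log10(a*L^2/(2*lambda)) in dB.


Step 1: lambda = c/f = 1500/33300 = 0.04505 m
Step 2: TS = 10*log10(a*L^2/(2*lambda)) = 10*log10(2.48*91^2/(2*0.04505)) = 53.58

53.58 dB


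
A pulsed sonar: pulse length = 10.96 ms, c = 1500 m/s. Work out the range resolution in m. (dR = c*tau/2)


dR = c*tau/2 = 1500 * 10.96e-3 / 2 = 8.22

8.22 m


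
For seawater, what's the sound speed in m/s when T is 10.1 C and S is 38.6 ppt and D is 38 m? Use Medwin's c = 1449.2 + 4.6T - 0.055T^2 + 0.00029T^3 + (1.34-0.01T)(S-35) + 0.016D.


c = 1449.2 + 4.6*10.1 - 0.055*10.1^2 + 0.00029*10.1^3 + (1.34 - 0.01*10.1)*(38.6 - 35) + 0.016*38 = 1495.42

1495.42 m/s


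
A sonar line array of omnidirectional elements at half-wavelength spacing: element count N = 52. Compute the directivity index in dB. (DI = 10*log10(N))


DI = 10*log10(52) = 17.16

17.16 dB


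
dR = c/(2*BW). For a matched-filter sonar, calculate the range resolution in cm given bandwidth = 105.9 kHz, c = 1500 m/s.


dR = c/(2*BW) = 1500 / (2 * 105.9e3) = 0.0071 m = 0.71 cm

0.71 cm


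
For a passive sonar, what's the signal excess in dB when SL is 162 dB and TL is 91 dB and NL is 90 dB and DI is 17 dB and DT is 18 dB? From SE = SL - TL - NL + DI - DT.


SE = SL - TL - NL + DI - DT = 162 - 91 - 90 + 17 - 18 = -20

-20 dB


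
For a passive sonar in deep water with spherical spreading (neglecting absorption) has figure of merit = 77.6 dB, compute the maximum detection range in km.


At max range FOM = TL, so 20*log10(R) = 77.6
R = 10^(77.6/20) = 7585.78 m = 7.59 km

7.59 km


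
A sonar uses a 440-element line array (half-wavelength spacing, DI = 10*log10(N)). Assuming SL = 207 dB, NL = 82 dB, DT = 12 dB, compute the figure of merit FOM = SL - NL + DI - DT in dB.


Step 1: DI = 10*log10(440) = 26.43 dB
Step 2: FOM = SL - NL + DI - DT = 207 - 82 + 26.43 - 12 = 139.43

139.43 dB


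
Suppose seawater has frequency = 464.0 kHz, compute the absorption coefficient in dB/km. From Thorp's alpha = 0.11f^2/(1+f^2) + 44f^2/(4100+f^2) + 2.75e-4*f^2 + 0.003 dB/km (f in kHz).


f^2 = 215296.0
alpha = 0.11*215296.0/(1+215296.0) + 44*215296.0/(4100+215296.0) + 2.75e-4*215296.0 + 0.003 = 102.497

102.497 dB/km


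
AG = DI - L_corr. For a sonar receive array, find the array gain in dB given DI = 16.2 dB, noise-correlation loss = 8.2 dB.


AG = DI - L_corr = 16.2 - 8.2 = 8.0

8.0 dB


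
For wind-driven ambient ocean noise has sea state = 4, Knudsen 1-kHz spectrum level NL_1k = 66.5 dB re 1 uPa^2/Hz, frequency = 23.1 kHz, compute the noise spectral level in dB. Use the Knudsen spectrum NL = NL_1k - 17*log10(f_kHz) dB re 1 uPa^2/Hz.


43.32 dB


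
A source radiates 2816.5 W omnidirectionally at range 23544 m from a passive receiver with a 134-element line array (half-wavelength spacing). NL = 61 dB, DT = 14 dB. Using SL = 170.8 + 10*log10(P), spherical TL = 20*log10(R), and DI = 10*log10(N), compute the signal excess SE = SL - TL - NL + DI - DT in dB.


Step 1: SL = 170.8 + 10*log10(2816.5) = 205.3 dB
Step 2: TL = 20*log10(23544) = 87.44 dB
Step 3: DI = 10*log10(134) = 21.27 dB
Step 4: SE = SL - TL - NL + DI - DT = 205.3 - 87.44 - 61 + 21.27 - 14 = 64.13

64.13 dB


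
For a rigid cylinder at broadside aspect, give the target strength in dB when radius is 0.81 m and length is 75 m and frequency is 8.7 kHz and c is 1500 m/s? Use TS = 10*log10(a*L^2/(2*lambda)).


41.21 dB


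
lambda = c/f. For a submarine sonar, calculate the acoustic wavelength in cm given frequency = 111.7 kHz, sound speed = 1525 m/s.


1.37 cm


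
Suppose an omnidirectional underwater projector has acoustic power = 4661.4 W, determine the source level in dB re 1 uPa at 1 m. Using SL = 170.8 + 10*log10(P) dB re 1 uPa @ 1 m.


SL = 170.8 + 10*log10(4661.4) = 170.8 + 36.69 = 207.49

207.49 dB


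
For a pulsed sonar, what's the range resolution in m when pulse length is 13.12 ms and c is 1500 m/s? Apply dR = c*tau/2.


dR = c*tau/2 = 1500 * 13.12e-3 / 2 = 9.84

9.84 m


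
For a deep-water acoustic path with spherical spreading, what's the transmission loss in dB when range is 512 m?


TL = 20*log10(512) = 54.19

54.19 dB


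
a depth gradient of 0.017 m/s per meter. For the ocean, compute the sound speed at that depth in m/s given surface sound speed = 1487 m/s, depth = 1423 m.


c = 1487 + 0.017 * 1423 = 1511.191

1511.191 m/s


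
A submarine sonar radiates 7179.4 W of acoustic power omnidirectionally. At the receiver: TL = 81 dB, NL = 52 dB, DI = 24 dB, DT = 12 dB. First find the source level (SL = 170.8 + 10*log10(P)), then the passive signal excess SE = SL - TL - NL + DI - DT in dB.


Step 1: SL = 170.8 + 10*log10(7179.4) = 209.36 dB
Step 2: SE = SL - TL - NL + DI - DT = 209.36 - 81 - 52 + 24 - 12 = 88.36

88.36 dB


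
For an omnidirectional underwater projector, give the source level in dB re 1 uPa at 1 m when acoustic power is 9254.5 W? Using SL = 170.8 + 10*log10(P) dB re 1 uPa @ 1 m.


210.46 dB


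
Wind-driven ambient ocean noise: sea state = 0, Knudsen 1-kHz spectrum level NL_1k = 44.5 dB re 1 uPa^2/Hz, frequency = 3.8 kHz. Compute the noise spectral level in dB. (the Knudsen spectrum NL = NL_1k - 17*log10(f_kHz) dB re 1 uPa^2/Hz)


NL = NL_1k - 17*log10(f_kHz) = 44.5 - 17*log10(3.8) = 44.5 - (9.86) = 34.64

34.64 dB


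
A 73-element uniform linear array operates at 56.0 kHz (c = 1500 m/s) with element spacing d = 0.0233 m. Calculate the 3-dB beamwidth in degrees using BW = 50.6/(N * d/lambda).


0.8 deg


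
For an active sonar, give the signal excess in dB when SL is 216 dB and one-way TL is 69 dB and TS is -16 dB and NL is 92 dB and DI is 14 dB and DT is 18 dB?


-34 dB


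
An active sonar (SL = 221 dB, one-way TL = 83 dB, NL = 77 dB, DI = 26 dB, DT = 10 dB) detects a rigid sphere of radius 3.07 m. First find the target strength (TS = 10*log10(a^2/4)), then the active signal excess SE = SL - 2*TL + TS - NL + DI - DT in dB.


Step 1: TS = 10*log10(3.07^2/4) = 3.72 dB
Step 2: SE = SL - 2*TL + TS - NL + DI - DT = 221 - 2*83 + (3.72) - 77 + 26 - 10 = -2.28

-2.28 dB


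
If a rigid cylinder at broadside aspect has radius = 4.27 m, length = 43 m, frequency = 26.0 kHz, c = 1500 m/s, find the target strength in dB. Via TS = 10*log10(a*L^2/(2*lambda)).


lambda = 1500/26000 = 0.05769 m
TS = 10*log10(4.27*43^2/(2*0.05769)) = 48.35

48.35 dB


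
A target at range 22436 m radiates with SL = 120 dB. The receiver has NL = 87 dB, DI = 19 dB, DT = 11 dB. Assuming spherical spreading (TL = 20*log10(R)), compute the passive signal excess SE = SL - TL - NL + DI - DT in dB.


Step 1: TL = 20*log10(22436) = 87.02 dB
Step 2: SE = 120 - 87.02 - 87 + 19 - 11 = -46.02

-46.02 dB


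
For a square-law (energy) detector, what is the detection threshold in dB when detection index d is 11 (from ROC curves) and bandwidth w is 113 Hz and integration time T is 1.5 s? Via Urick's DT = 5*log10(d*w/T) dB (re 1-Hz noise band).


DT = 5*log10(d*w/T) = 5*log10(11 * 113 / 1.5) = 5*log10(828.67) = 14.59

14.59 dB


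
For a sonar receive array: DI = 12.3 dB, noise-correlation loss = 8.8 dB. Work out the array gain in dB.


AG = DI - L_corr = 12.3 - 8.8 = 3.5

3.5 dB


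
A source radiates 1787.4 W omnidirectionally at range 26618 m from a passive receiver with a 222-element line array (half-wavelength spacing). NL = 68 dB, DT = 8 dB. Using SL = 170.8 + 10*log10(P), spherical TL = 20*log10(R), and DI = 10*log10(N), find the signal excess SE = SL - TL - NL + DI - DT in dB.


Step 1: SL = 170.8 + 10*log10(1787.4) = 203.32 dB
Step 2: TL = 20*log10(26618) = 88.5 dB
Step 3: DI = 10*log10(222) = 23.46 dB
Step 4: SE = SL - TL - NL + DI - DT = 203.32 - 88.5 - 68 + 23.46 - 8 = 62.28

62.28 dB


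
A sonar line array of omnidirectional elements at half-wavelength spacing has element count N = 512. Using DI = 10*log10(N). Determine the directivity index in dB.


DI = 10*log10(512) = 27.09

27.09 dB


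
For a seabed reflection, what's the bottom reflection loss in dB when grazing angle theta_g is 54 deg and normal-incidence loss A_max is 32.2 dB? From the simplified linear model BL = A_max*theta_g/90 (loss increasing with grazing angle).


BL = A_max * theta_g / 90 = 32.2 * 54 / 90 = 19.32

19.32 dB


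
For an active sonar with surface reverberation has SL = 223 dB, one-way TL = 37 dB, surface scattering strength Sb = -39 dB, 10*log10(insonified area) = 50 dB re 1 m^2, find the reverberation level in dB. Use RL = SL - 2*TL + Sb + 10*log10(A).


RL = SL - 2*TL + Sb + 10*log10(A) = 223 - 2*37 + (-39) + 50 = 160

160 dB


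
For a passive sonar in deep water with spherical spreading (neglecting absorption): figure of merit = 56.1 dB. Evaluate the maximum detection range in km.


0.64 km


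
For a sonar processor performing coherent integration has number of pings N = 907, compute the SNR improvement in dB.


29.58 dB


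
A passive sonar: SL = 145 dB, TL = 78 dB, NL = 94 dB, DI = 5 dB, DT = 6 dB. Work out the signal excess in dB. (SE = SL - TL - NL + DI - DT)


SE = SL - TL - NL + DI - DT = 145 - 78 - 94 + 5 - 6 = -28

-28 dB


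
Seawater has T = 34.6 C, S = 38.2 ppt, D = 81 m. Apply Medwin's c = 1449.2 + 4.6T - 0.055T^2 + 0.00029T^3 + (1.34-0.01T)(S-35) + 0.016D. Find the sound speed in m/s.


1559.01 m/s


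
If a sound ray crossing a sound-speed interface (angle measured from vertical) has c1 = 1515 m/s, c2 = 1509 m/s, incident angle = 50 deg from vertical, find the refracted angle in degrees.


sin(theta2) = (c2/c1)*sin(theta1) = (1509/1515)*sin(50 deg) = 0.76301
theta2 = arcsin(0.76301) = 49.73

49.73 deg


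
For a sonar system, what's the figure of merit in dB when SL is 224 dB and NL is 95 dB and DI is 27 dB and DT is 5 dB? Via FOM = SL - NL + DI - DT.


FOM = SL - NL + DI - DT = 224 - 95 + 27 - 5 = 151

151 dB


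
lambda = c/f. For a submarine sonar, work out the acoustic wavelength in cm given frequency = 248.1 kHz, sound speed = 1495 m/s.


lambda = c/f = 1495 / 248100 = 0.006 m = 0.6 cm

0.6 cm


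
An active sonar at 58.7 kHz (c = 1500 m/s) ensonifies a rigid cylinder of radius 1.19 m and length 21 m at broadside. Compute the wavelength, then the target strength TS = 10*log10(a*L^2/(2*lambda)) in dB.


Step 1: lambda = c/f = 1500/58700 = 0.02555 m
Step 2: TS = 10*log10(a*L^2/(2*lambda)) = 10*log10(1.19*21^2/(2*0.02555)) = 40.12

40.12 dB


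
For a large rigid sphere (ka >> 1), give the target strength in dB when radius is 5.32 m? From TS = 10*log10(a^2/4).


TS = 10*log10(5.32^2 / 4) = 10*log10(7.0756) = 8.5

8.5 dB


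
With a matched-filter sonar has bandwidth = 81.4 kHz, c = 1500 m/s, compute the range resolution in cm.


0.92 cm


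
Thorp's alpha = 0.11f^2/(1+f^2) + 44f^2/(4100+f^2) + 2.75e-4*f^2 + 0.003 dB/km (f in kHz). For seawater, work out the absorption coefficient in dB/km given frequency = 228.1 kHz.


55.207 dB/km


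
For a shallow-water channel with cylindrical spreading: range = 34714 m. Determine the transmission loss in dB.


TL = 10*log10(34714) = 45.41

45.41 dB


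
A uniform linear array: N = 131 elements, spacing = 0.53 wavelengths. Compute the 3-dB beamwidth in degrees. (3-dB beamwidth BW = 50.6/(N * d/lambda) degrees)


0.73 deg


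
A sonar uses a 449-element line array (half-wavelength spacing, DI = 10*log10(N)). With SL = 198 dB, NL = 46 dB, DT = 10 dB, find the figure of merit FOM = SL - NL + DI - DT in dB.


168.52 dB


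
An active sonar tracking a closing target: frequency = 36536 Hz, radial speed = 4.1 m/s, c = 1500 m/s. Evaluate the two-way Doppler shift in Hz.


199.73 Hz


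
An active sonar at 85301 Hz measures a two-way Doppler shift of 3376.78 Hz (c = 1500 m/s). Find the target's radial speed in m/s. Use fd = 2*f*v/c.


29.69 m/s


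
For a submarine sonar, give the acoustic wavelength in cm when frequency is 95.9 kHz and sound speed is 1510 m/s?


1.57 cm


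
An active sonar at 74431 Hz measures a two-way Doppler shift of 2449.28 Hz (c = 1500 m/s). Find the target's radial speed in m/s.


From fd = 2*f*v/c, v = c*fd/(2*f) = 1500 * 2449.28 / (2*74431) = 24.68

24.68 m/s


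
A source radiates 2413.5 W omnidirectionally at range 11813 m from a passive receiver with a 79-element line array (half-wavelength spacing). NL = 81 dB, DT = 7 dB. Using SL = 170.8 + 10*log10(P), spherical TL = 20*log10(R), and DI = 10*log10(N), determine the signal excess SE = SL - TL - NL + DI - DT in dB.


Step 1: SL = 170.8 + 10*log10(2413.5) = 204.63 dB
Step 2: TL = 20*log10(11813) = 81.45 dB
Step 3: DI = 10*log10(79) = 18.98 dB
Step 4: SE = SL - TL - NL + DI - DT = 204.63 - 81.45 - 81 + 18.98 - 7 = 54.16

54.16 dB


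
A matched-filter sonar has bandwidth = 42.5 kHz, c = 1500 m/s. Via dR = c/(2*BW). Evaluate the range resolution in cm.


1.76 cm


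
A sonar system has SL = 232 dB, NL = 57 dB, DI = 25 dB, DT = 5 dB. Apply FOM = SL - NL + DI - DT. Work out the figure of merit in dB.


FOM = SL - NL + DI - DT = 232 - 57 + 25 - 5 = 195

195 dB


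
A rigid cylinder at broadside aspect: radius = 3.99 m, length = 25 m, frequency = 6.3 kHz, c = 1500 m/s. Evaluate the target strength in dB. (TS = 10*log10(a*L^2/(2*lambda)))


37.19 dB


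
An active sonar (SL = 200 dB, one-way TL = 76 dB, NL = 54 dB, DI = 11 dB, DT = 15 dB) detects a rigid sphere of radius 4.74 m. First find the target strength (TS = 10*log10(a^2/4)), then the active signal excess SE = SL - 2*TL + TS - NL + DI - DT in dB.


Step 1: TS = 10*log10(4.74^2/4) = 7.49 dB
Step 2: SE = SL - 2*TL + TS - NL + DI - DT = 200 - 2*76 + (7.49) - 54 + 11 - 15 = -2.51

-2.51 dB


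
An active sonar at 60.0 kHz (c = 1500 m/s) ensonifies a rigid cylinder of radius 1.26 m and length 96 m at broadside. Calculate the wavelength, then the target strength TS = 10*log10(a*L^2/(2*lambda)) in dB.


Step 1: lambda = c/f = 1500/60000 = 0.025 m
Step 2: TS = 10*log10(a*L^2/(2*lambda)) = 10*log10(1.26*96^2/(2*0.025)) = 53.66

53.66 dB


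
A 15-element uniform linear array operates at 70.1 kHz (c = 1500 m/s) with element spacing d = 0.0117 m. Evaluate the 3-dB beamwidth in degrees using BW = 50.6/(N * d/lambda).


6.17 deg


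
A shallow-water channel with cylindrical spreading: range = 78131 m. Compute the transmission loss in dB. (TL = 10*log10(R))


TL = 10*log10(78131) = 48.93

48.93 dB


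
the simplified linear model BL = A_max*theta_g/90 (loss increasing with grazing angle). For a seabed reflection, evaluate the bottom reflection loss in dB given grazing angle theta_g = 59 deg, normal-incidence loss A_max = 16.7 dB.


BL = A_max * theta_g / 90 = 16.7 * 59 / 90 = 10.95

10.95 dB


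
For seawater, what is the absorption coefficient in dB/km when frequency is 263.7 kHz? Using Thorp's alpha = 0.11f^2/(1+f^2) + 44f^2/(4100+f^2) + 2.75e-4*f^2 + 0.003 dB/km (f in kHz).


60.786 dB/km


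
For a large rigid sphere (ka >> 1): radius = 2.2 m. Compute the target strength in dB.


TS = 10*log10(2.2^2 / 4) = 10*log10(1.21) = 0.83

0.83 dB


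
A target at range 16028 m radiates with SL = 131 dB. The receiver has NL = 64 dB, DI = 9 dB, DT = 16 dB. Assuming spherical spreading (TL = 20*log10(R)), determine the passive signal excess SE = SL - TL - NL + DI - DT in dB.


-24.1 dB


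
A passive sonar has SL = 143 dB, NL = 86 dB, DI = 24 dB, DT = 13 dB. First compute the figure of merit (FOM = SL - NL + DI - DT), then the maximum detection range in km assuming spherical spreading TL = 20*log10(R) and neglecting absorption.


Step 1: FOM = SL - NL + DI - DT = 143 - 86 + 24 - 13 = 68 dB
Step 2: at max range FOM = TL = 20*log10(R), so R = 10^(68/20) = 2511.89 m = 2.51 km

2.51 km


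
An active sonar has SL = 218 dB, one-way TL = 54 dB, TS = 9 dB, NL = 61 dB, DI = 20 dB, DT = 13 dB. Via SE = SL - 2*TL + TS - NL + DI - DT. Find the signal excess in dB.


SE = SL - 2*TL + TS - NL + DI - DT = 218 - 2*54 + (9) - 61 + 20 - 13 = 65

65 dB


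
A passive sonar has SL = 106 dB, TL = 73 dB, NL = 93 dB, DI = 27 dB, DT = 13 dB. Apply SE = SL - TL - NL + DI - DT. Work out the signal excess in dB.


SE = SL - TL - NL + DI - DT = 106 - 73 - 93 + 27 - 13 = -46

-46 dB


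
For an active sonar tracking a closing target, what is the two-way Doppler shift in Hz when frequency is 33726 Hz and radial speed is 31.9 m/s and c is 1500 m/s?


fd = 2*f*v/c = 2 * 33726 * 31.9 / 1500 = 1434.48

1434.48 Hz


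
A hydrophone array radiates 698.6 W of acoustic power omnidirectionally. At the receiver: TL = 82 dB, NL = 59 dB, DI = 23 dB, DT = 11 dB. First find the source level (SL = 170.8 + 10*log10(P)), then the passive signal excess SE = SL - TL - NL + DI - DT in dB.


Step 1: SL = 170.8 + 10*log10(698.6) = 199.24 dB
Step 2: SE = SL - TL - NL + DI - DT = 199.24 - 82 - 59 + 23 - 11 = 70.24

70.24 dB


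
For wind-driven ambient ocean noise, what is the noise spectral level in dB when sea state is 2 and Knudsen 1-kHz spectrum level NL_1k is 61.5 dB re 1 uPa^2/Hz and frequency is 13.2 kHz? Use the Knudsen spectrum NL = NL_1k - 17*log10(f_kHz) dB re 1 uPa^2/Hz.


42.45 dB


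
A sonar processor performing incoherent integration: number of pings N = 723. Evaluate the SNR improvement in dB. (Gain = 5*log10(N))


14.3 dB


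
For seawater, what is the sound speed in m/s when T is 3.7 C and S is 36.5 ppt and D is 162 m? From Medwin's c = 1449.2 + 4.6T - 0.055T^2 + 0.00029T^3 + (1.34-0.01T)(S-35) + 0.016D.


c = 1449.2 + 4.6*3.7 - 0.055*3.7^2 + 0.00029*3.7^3 + (1.34 - 0.01*3.7)*(36.5 - 35) + 0.016*162 = 1470.03

1470.03 m/s


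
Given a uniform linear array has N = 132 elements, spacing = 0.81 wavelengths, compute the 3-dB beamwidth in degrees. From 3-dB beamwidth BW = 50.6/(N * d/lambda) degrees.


0.47 deg


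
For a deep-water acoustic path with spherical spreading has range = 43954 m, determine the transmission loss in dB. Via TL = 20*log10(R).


92.86 dB


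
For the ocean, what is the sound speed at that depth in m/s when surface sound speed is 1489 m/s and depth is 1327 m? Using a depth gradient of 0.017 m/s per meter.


c = 1489 + 0.017 * 1327 = 1511.559

1511.559 m/s


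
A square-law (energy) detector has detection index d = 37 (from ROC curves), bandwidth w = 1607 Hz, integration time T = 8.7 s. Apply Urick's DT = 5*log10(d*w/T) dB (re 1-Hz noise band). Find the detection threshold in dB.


19.17 dB


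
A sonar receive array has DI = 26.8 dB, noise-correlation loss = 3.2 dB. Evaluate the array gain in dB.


AG = DI - L_corr = 26.8 - 3.2 = 23.6

23.6 dB


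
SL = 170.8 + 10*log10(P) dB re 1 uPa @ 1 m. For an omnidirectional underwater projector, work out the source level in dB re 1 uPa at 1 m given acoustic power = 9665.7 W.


SL = 170.8 + 10*log10(9665.7) = 170.8 + 39.85 = 210.65

210.65 dB


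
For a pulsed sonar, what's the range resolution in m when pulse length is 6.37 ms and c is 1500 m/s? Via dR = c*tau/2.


4.7775 m


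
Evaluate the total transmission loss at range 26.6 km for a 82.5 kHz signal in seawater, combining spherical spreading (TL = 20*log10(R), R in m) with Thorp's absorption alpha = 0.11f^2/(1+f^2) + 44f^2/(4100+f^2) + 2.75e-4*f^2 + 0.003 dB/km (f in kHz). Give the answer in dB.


Step 1 (Thorp): alpha = 0.11*6806.25/(1+6806.25) + 44*6806.25/(4100+6806.25) + 2.75e-4*6806.25 + 0.003 = 29.4437 dB/km
Step 2: TL_spread = 20*log10(26600) = 88.5 dB
Step 3: TL_abs = alpha*R = 29.4437 * 26.6 = 783.2 dB
Step 4: TL_total = 88.5 + 783.2 = 871.7

871.7 dB


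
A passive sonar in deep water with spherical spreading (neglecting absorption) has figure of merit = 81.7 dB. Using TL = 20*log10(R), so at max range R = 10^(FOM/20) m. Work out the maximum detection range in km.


12.16 km


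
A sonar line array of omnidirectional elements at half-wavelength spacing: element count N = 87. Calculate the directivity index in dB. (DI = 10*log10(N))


DI = 10*log10(87) = 19.4

19.4 dB


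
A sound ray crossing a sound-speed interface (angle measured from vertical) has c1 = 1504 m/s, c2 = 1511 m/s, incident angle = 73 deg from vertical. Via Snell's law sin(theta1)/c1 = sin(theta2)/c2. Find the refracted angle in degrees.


sin(theta2) = (c2/c1)*sin(theta1) = (1511/1504)*sin(73 deg) = 0.96076
theta2 = arcsin(0.96076) = 73.9

73.9 deg


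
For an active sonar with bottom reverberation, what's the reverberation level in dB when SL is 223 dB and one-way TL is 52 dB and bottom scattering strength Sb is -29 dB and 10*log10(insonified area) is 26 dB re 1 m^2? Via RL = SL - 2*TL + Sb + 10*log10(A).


116 dB


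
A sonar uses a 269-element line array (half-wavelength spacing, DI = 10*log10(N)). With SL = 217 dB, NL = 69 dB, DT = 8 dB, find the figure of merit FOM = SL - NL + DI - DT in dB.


Step 1: DI = 10*log10(269) = 24.3 dB
Step 2: FOM = SL - NL + DI - DT = 217 - 69 + 24.3 - 8 = 164.3

164.3 dB


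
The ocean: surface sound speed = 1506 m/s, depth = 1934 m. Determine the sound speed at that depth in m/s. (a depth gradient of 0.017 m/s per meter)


1538.878 m/s


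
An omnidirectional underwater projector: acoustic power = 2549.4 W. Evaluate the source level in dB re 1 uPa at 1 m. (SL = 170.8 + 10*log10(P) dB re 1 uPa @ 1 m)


204.86 dB


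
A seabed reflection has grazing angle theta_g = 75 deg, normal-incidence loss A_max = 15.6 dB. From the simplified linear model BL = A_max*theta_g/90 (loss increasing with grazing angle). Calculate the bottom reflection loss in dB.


BL = A_max * theta_g / 90 = 15.6 * 75 / 90 = 13.0

13.0 dB


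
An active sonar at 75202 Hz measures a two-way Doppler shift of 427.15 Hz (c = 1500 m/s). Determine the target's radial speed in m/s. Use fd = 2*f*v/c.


From fd = 2*f*v/c, v = c*fd/(2*f) = 1500 * 427.15 / (2*75202) = 4.26

4.26 m/s


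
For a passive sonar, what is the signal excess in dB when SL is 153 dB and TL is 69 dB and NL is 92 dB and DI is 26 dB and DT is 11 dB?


SE = SL - TL - NL + DI - DT = 153 - 69 - 92 + 26 - 11 = 7

7 dB


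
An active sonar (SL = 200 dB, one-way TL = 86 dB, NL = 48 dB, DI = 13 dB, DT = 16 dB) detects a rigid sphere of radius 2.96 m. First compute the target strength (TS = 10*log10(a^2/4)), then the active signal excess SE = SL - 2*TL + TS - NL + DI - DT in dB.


Step 1: TS = 10*log10(2.96^2/4) = 3.41 dB
Step 2: SE = SL - 2*TL + TS - NL + DI - DT = 200 - 2*86 + (3.41) - 48 + 13 - 16 = -19.59

-19.59 dB


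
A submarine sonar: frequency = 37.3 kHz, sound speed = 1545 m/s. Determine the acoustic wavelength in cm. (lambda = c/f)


lambda = c/f = 1545 / 37300 = 0.0414 m = 4.14 cm

4.14 cm


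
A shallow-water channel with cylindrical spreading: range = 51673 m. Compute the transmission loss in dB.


TL = 10*log10(51673) = 47.13

47.13 dB


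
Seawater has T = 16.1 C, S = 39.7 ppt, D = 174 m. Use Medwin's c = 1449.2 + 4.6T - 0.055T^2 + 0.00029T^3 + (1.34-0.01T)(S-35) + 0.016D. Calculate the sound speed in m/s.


1518.54 m/s


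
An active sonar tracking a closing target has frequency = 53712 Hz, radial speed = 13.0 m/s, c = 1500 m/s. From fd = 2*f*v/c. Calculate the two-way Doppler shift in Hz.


fd = 2*f*v/c = 2 * 53712 * 13.0 / 1500 = 931.01

931.01 Hz


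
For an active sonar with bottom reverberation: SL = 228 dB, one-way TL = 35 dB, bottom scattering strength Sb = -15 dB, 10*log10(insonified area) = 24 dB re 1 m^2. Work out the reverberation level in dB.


167 dB


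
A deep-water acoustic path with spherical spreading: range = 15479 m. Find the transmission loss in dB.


83.79 dB


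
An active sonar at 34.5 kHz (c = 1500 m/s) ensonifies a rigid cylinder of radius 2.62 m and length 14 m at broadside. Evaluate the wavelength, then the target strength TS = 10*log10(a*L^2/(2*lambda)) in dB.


Step 1: lambda = c/f = 1500/34500 = 0.04348 m
Step 2: TS = 10*log10(a*L^2/(2*lambda)) = 10*log10(2.62*14^2/(2*0.04348)) = 37.71

37.71 dB


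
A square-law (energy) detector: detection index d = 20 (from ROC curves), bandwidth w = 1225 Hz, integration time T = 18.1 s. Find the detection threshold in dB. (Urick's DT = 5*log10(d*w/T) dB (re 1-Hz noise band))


DT = 5*log10(d*w/T) = 5*log10(20 * 1225 / 18.1) = 5*log10(1353.59) = 15.66

15.66 dB


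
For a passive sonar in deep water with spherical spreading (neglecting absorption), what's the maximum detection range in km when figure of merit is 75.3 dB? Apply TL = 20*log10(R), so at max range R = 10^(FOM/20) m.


5.82 km


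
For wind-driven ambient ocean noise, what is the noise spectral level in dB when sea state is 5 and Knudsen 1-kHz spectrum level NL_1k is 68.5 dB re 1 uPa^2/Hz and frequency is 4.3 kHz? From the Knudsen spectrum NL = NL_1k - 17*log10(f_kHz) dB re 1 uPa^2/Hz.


NL = NL_1k - 17*log10(f_kHz) = 68.5 - 17*log10(4.3) = 68.5 - (10.77) = 57.73

57.73 dB


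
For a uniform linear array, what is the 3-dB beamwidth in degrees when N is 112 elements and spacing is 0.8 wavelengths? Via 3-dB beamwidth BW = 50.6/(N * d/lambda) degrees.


BW = 50.6 / (112 * 0.8) = 50.6 / 89.6 = 0.56

0.56 deg


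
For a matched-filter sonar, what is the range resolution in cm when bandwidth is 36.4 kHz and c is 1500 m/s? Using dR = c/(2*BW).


dR = c/(2*BW) = 1500 / (2 * 36.4e3) = 0.0206 m = 2.06 cm

2.06 cm


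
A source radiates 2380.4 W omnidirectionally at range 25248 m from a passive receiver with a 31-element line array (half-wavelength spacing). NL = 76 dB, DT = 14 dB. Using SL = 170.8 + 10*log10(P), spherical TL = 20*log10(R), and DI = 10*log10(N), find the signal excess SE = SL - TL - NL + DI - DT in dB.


Step 1: SL = 170.8 + 10*log10(2380.4) = 204.57 dB
Step 2: TL = 20*log10(25248) = 88.04 dB
Step 3: DI = 10*log10(31) = 14.91 dB
Step 4: SE = SL - TL - NL + DI - DT = 204.57 - 88.04 - 76 + 14.91 - 14 = 41.44

41.44 dB


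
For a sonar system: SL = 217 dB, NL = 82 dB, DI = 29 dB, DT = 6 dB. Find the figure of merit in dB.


158 dB


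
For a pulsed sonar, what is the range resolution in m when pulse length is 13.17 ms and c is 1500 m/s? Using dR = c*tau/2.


dR = c*tau/2 = 1500 * 13.17e-3 / 2 = 9.8775

9.8775 m


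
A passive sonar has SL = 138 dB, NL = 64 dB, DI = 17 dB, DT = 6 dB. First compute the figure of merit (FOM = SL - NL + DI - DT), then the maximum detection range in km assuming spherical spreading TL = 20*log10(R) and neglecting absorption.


Step 1: FOM = SL - NL + DI - DT = 138 - 64 + 17 - 6 = 85 dB
Step 2: at max range FOM = TL = 20*log10(R), so R = 10^(85/20) = 17782.79 m = 17.78 km

17.78 km


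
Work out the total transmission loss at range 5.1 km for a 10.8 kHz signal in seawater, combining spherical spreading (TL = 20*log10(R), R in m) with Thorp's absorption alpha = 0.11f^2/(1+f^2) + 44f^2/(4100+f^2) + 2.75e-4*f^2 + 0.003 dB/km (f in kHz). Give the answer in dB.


81.09 dB


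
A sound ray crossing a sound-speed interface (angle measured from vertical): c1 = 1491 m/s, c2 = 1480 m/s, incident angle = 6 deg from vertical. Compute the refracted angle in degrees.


5.96 deg


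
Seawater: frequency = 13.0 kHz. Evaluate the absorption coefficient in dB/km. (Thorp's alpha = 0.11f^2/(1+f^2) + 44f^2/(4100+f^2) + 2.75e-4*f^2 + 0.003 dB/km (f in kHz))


1.901 dB/km


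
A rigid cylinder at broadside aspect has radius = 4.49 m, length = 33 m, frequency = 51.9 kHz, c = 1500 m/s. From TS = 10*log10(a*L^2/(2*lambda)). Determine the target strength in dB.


49.27 dB


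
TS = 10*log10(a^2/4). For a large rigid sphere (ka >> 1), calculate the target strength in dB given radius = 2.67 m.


2.51 dB


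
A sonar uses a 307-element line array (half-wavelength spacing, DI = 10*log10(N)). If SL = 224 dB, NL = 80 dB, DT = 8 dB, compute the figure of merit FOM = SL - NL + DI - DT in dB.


160.87 dB


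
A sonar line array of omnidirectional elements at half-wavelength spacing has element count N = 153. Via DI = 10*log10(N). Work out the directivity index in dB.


21.85 dB


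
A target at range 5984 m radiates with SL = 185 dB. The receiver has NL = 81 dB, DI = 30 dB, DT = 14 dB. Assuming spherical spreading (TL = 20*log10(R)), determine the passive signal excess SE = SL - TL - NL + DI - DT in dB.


Step 1: TL = 20*log10(5984) = 75.54 dB
Step 2: SE = 185 - 75.54 - 81 + 30 - 14 = 44.46

44.46 dB
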